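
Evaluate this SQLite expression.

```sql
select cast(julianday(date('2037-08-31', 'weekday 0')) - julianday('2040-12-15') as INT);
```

`weekday 0` advances to the next Sunday; 2037-08-31 is a Monday, so it moves forward to 2037-09-06.
24 days remain in September 2037 after the 6th (30 − 6).
Full months from October 2037 through November 2040 contribute their day counts.
Then 15 days into December 2040.
Total: 24 + 31 + 30 + 31 + 31 + 28 + 31 + 30 + 31 + 30 + 31 + 31 + 30 + 31 + 30 + 31 + 31 + 28 + 31 + 30 + 31 + 30 + 31 + 31 + 30 + 31 + 30 + 31 + 31 + 29 + 31 + 30 + 31 + 30 + 31 + 31 + 30 + 31 + 30 + 15 = 1196.
The subtraction is earlier − later, so the result is −1196 → -1196.

-1196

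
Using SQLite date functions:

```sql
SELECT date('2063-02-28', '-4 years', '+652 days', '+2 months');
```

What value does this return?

2061-02-11

Adding -4 years to 2063-02-28 gives 2059-02-28.
Applying '+652 days' to 2059-02-28: counting 652 days forward gives 2060-12-11.
Adding +2 months to 2060-12-11 gives 2061-02-11.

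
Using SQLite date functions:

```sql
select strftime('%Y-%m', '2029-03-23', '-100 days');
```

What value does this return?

First apply '-100 days': 2029-03-23 → 2028-12-13.
`%Y-%m` extracts the year-month: 2028-12.

2028-12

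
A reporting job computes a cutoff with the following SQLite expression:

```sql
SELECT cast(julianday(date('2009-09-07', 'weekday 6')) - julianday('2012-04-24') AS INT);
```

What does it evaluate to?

-955

`weekday 6` advances to the next Saturday; 2009-09-07 is a Monday, so it moves forward to 2009-09-12.
18 days remain in September 2009 after the 12th (30 − 12).
Full months from October 2009 through March 2012 contribute their day counts.
Then 24 days into April 2012.
Total: 18 + 31 + 30 + 31 + 31 + 28 + 31 + 30 + 31 + 30 + 31 + 31 + 30 + 31 + 30 + 31 + 31 + 28 + 31 + 30 + 31 + 30 + 31 + 31 + 30 + 31 + 30 + 31 + 31 + 29 + 31 + 24 = 955.
The subtraction is earlier − later, so the result is −955 → -955.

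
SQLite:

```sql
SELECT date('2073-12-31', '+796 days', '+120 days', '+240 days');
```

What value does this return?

Applying '+796 days' to 2073-12-31: counting 796 days forward gives 2076-03-06.
Applying '+120 days' to 2076-03-06: counting 120 days forward gives 2076-07-04.
Applying '+240 days' to 2076-07-04: counting 240 days forward gives 2077-03-01.

2077-03-01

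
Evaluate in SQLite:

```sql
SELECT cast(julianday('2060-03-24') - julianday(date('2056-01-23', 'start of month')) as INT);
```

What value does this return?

1544

`start of month` rewinds 2056-01-23 to 2056-01-01.
30 days remain in January 2056 after the 1st (31 − 1).
Full months from February 2056 through February 2060 contribute their day counts.
Then 24 days into March 2060.
Total: 30 + 29 + 31 + 30 + 31 + 30 + 31 + 31 + 30 + 31 + 30 + 31 + 31 + 28 + 31 + 30 + 31 + 30 + 31 + 31 + 30 + 31 + 30 + 31 + 31 + 28 + 31 + 30 + 31 + 30 + 31 + 31 + 30 + 31 + 30 + 31 + 31 + 28 + 31 + 30 + 31 + 30 + 31 + 31 + 30 + 31 + 30 + 31 + 31 + 29 + 24 = 1544.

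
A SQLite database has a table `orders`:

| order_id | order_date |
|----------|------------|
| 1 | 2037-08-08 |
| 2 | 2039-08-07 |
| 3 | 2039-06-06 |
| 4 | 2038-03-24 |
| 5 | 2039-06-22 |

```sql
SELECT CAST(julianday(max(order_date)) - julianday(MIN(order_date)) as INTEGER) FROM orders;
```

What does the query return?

729

MIN = 2037-08-08, MAX = 2039-08-07.
23 days remain in August 2037 after the 8th (31 − 8).
Full months from September 2037 through July 2039 contribute their day counts.
Then 7 days into August 2039.
Total: 23 + 30 + 31 + 30 + 31 + 31 + 28 + 31 + 30 + 31 + 30 + 31 + 31 + 30 + 31 + 30 + 31 + 31 + 28 + 31 + 30 + 31 + 30 + 31 + 7 = 729.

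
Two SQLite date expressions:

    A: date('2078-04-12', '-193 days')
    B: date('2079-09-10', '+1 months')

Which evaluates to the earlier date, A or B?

A

A = 2077-10-01.
B = 2079-10-10.
A is earlier.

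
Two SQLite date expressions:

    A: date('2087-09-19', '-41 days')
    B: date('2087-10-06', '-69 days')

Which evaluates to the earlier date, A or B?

B

A = 2087-08-09.
B = 2087-07-29.
B is earlier.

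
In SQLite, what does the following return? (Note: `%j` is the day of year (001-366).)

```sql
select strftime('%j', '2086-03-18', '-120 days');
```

322

First apply '-120 days': 2086-03-18 → 2085-11-18.
Day-of-year for 2085-11-18: days since 2085-01-01 inclusive = 322, zero-padded to 322.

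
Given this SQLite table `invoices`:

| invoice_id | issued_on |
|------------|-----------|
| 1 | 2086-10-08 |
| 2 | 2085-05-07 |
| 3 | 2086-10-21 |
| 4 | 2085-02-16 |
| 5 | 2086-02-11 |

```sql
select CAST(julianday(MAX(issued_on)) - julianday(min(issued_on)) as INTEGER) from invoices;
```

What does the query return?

612

MIN = 2085-02-16, MAX = 2086-10-21.
12 days remain in February 2085 after the 16th (28 − 16).
Full months from March 2085 through September 2086 contribute their day counts.
Then 21 days into October 2086.
Total: 12 + 31 + 30 + 31 + 30 + 31 + 31 + 30 + 31 + 30 + 31 + 31 + 28 + 31 + 30 + 31 + 30 + 31 + 31 + 30 + 21 = 612.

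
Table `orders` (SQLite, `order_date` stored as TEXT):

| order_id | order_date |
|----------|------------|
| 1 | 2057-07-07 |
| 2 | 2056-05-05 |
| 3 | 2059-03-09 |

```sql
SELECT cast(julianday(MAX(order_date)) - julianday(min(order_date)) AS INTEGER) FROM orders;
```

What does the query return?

1038

MIN = 2056-05-05, MAX = 2059-03-09.
26 days remain in May 2056 after the 5th (31 − 5).
Full months from June 2056 through February 2059 contribute their day counts.
Then 9 days into March 2059.
Total: 26 + 30 + 31 + 31 + 30 + 31 + 30 + 31 + 31 + 28 + 31 + 30 + 31 + 30 + 31 + 31 + 30 + 31 + 30 + 31 + 31 + 28 + 31 + 30 + 31 + 30 + 31 + 31 + 30 + 31 + 30 + 31 + 31 + 28 + 9 = 1038.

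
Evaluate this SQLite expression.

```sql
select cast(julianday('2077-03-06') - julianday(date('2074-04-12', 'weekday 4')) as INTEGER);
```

1059

`weekday 4` advances to the next Thursday; 2074-04-12 is already a Thursday, so it stays at 2074-04-12.
18 days remain in April 2074 after the 12th (30 − 12).
Full months from May 2074 through February 2077 contribute their day counts.
Then 6 days into March 2077.
Total: 18 + 31 + 30 + 31 + 31 + 30 + 31 + 30 + 31 + 31 + 28 + 31 + 30 + 31 + 30 + 31 + 31 + 30 + 31 + 30 + 31 + 31 + 29 + 31 + 30 + 31 + 30 + 31 + 31 + 30 + 31 + 30 + 31 + 31 + 28 + 6 = 1059.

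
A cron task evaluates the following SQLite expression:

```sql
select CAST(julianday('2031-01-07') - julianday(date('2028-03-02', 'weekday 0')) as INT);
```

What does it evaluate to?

`weekday 0` advances to the next Sunday; 2028-03-02 is a Thursday, so it moves forward to 2028-03-05.
26 days remain in March 2028 after the 5th (31 − 5).
Full months from April 2028 through December 2030 contribute their day counts.
Then 7 days into January 2031.
Total: 26 + 30 + 31 + 30 + 31 + 31 + 30 + 31 + 30 + 31 + 31 + 28 + 31 + 30 + 31 + 30 + 31 + 31 + 30 + 31 + 30 + 31 + 31 + 28 + 31 + 30 + 31 + 30 + 31 + 31 + 30 + 31 + 30 + 31 + 7 = 1038.

1038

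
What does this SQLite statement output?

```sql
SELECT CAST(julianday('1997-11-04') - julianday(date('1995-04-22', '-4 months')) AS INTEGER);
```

Adding -4 months to 1995-04-22 gives 1994-12-22.
9 days remain in December 1994 after the 22nd (31 − 22).
Full months from January 1995 through October 1997 contribute their day counts.
Then 4 days into November 1997.
Total: 9 + 31 + 28 + 31 + 30 + 31 + 30 + 31 + 31 + 30 + 31 + 30 + 31 + 31 + 29 + 31 + 30 + 31 + 30 + 31 + 31 + 30 + 31 + 30 + 31 + 31 + 28 + 31 + 30 + 31 + 30 + 31 + 31 + 30 + 31 + 4 = 1048.

1048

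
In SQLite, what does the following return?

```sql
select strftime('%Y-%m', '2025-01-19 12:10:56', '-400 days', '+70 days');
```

First apply '-400 days', '+70 days': 2025-01-19 12:10:56 → 2024-02-24 12:10:56.
`%Y-%m` extracts the year-month: 2024-02.

2024-02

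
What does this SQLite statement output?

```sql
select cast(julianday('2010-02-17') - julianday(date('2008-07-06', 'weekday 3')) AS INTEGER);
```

`weekday 3` advances to the next Wednesday; 2008-07-06 is a Sunday, so it moves forward to 2008-07-09.
22 days remain in July 2008 after the 9th (31 − 9).
Full months from August 2008 through January 2010 contribute their day counts.
Then 17 days into February 2010.
Total: 22 + 31 + 30 + 31 + 30 + 31 + 31 + 28 + 31 + 30 + 31 + 30 + 31 + 31 + 30 + 31 + 30 + 31 + 31 + 17 = 588.

588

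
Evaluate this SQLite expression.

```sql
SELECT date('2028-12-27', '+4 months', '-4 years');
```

Adding +4 months to 2028-12-27 gives 2029-04-27.
Adding -4 years to 2029-04-27 gives 2025-04-27.

2025-04-27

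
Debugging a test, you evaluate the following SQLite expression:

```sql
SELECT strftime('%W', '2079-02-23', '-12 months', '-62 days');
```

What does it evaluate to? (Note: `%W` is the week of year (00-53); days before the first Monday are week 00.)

First apply '-12 months', '-62 days': 2079-02-23 → 2077-12-23.
2077-12-23 is a Thursday. SQLite's %W counts Mondays since the year started; the result is 51.

51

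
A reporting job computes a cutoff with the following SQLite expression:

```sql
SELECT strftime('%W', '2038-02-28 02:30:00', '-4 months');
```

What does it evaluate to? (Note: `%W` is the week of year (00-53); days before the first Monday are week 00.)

43

First apply '-4 months': 2038-02-28 02:30:00 → 2037-10-28 02:30:00.
2037-10-28 is a Wednesday. SQLite's %W counts Mondays since the year started; the result is 43.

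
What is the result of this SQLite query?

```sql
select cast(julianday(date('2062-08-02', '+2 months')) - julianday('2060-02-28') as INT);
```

947

Adding +2 months to 2062-08-02 gives 2062-10-02.
1 day remains in February 2060 after the 28th (29 − 28).
Full months from March 2060 through September 2062 contribute their day counts.
Then 2 days into October 2062.
Total: 1 + 31 + 30 + 31 + 30 + 31 + 31 + 30 + 31 + 30 + 31 + 31 + 28 + 31 + 30 + 31 + 30 + 31 + 31 + 30 + 31 + 30 + 31 + 31 + 28 + 31 + 30 + 31 + 30 + 31 + 31 + 30 + 2 = 947.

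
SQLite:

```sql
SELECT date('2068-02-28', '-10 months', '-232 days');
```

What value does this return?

2066-09-08

Adding -10 months to 2068-02-28 gives 2067-04-28.
Applying '-232 days' to 2067-04-28: counting 232 days back gives 2066-09-08.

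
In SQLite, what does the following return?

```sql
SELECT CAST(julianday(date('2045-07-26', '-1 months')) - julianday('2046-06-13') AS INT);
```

Adding -1 month to 2045-07-26 gives 2045-06-26.
4 days remain in June 2045 after the 26th (30 − 26).
Full months from July 2045 through May 2046 contribute their day counts.
Then 13 days into June 2046.
Total: 4 + 31 + 31 + 30 + 31 + 30 + 31 + 31 + 28 + 31 + 30 + 31 + 13 = 352.
The subtraction is earlier − later, so the result is −352 → -352.

-352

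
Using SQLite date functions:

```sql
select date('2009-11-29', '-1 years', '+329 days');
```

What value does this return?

Adding -1 year to 2009-11-29 gives 2008-11-29.
Applying '+329 days' to 2008-11-29: counting 329 days forward gives 2009-10-24.

2009-10-24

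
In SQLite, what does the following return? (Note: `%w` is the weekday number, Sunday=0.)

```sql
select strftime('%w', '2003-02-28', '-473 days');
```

First apply '-473 days': 2003-02-28 → 2001-11-12.
2001-11-12 is a Monday; with Sunday=0 that is 1.

1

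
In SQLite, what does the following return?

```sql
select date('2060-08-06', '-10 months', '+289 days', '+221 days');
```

Adding -10 months to 2060-08-06 gives 2059-10-06.
Applying '+289 days' to 2059-10-06: counting 289 days forward gives 2060-07-21.
Applying '+221 days' to 2060-07-21: counting 221 days forward gives 2061-02-27.

2061-02-27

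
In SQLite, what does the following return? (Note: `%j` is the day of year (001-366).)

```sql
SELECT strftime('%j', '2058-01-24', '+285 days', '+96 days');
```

040

First apply '+285 days', '+96 days': 2058-01-24 → 2059-02-09.
Day-of-year for 2059-02-09: days since 2059-01-01 inclusive = 40, zero-padded to 040.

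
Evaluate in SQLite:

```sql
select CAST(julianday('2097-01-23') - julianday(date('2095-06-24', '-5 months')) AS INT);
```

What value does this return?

Adding -5 months to 2095-06-24 gives 2095-01-24.
7 days remain in January 2095 after the 24th (31 − 24).
Full months from February 2095 through December 2096 contribute their day counts.
Then 23 days into January 2097.
Total: 7 + 28 + 31 + 30 + 31 + 30 + 31 + 31 + 30 + 31 + 30 + 31 + 31 + 29 + 31 + 30 + 31 + 30 + 31 + 31 + 30 + 31 + 30 + 31 + 23 = 730.

730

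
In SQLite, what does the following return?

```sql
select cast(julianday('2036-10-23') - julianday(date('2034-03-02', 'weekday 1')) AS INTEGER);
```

`weekday 1` advances to the next Monday; 2034-03-02 is a Thursday, so it moves forward to 2034-03-06.
25 days remain in March 2034 after the 6th (31 − 6).
Full months from April 2034 through September 2036 contribute their day counts.
Then 23 days into October 2036.
Total: 25 + 30 + 31 + 30 + 31 + 31 + 30 + 31 + 30 + 31 + 31 + 28 + 31 + 30 + 31 + 30 + 31 + 31 + 30 + 31 + 30 + 31 + 31 + 29 + 31 + 30 + 31 + 30 + 31 + 31 + 30 + 23 = 962.

962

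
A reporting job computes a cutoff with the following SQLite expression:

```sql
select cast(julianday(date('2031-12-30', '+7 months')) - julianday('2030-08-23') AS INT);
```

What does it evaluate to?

707

Adding +7 months to 2031-12-30 gives 2032-07-30.
8 days remain in August 2030 after the 23rd (31 − 23).
Full months from September 2030 through June 2032 contribute their day counts.
Then 30 days into July 2032.
Total: 8 + 30 + 31 + 30 + 31 + 31 + 28 + 31 + 30 + 31 + 30 + 31 + 31 + 30 + 31 + 30 + 31 + 31 + 29 + 31 + 30 + 31 + 30 + 30 = 707.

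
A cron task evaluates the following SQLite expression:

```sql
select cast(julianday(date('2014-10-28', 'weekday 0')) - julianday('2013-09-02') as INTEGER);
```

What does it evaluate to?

426

`weekday 0` advances to the next Sunday; 2014-10-28 is a Tuesday, so it moves forward to 2014-11-02.
28 days remain in September 2013 after the 2nd (30 − 2).
Full months from October 2013 through October 2014 contribute their day counts.
Then 2 days into November 2014.
Total: 28 + 31 + 30 + 31 + 31 + 28 + 31 + 30 + 31 + 30 + 31 + 31 + 30 + 31 + 2 = 426.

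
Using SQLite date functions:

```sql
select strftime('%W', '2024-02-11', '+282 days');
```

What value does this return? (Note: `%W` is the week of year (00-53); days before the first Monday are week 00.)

47

First apply '+282 days': 2024-02-11 → 2024-11-19.
2024-11-19 is a Tuesday. SQLite's %W counts Mondays since the year started; the result is 47.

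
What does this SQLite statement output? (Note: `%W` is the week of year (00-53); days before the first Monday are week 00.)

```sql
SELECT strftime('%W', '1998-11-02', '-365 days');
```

43

First apply '-365 days': 1998-11-02 → 1997-11-02.
1997-11-02 is a Sunday. SQLite's %W counts Mondays since the year started; the result is 43.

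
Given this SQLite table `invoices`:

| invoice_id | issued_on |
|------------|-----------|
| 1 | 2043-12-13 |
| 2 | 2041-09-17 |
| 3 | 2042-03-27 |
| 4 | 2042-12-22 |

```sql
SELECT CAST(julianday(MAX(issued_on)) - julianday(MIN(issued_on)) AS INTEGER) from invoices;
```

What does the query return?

817

MIN = 2041-09-17, MAX = 2043-12-13.
13 days remain in September 2041 after the 17th (30 − 17).
Full months from October 2041 through November 2043 contribute their day counts.
Then 13 days into December 2043.
Total: 13 + 31 + 30 + 31 + 31 + 28 + 31 + 30 + 31 + 30 + 31 + 31 + 30 + 31 + 30 + 31 + 31 + 28 + 31 + 30 + 31 + 30 + 31 + 31 + 30 + 31 + 30 + 13 = 817.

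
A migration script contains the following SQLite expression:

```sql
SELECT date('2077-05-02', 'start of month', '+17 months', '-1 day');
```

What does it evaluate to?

`start of month` rewinds 2077-05-02 to 2077-05-01.
Adding +17 months to 2077-05-01 gives 2078-10-01.
Going back 1 day from 2078-10-01 reaches 2078-09-30 (last day of September, 30 days).

2078-09-30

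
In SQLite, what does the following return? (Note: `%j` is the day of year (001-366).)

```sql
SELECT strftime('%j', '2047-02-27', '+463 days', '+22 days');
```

178

First apply '+463 days', '+22 days': 2047-02-27 → 2048-06-26.
Day-of-year for 2048-06-26: days since 2048-01-01 inclusive = 178, zero-padded to 178.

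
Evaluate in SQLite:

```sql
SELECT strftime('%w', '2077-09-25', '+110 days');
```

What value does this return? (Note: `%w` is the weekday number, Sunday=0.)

4

First apply '+110 days': 2077-09-25 → 2078-01-13.
2078-01-13 is a Thursday; with Sunday=0 that is 4.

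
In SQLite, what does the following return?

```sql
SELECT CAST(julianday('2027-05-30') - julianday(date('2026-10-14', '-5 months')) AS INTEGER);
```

381

Adding -5 months to 2026-10-14 gives 2026-05-14.
17 days remain in May 2026 after the 14th (31 − 14).
Full months from June 2026 through April 2027 contribute their day counts.
Then 30 days into May 2027.
Total: 17 + 30 + 31 + 31 + 30 + 31 + 30 + 31 + 31 + 28 + 31 + 30 + 30 = 381.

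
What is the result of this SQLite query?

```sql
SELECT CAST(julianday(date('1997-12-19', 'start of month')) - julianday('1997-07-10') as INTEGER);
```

144

`start of month` rewinds 1997-12-19 to 1997-12-01.
21 days remain in July 1997 after the 10th (31 − 10).
August 1997: 31 days.
September 1997: 30 days.
October 1997: 31 days.
November 1997: 30 days.
Then 1 day into December 1997.
Total: 21 + 31 + 30 + 31 + 30 + 1 = 144.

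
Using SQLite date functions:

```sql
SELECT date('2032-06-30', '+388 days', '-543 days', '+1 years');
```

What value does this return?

2033-01-27

Applying '+388 days' to 2032-06-30: counting 388 days forward gives 2033-07-23.
Applying '-543 days' to 2033-07-23: counting 543 days back gives 2032-01-27.
Adding +1 year to 2032-01-27 gives 2033-01-27.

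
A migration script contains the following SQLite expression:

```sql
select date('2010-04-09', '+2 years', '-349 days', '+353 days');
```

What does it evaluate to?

2012-04-13

Adding +2 years to 2010-04-09 gives 2012-04-09.
Applying '-349 days' to 2012-04-09: counting 349 days back gives 2011-04-26.
Applying '+353 days' to 2011-04-26: counting 353 days forward gives 2012-04-13.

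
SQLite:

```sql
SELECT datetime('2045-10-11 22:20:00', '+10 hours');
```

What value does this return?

+10 hours from 2045-10-11 22:20:00 is 2045-10-12 08:20:00 (crosses midnight).

2045-10-12 08:20:00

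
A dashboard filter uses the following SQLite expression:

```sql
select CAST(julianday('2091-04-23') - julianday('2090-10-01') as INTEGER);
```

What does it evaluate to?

30 days remain in October 2090 after the 1st (31 − 1).
November 2090: 30 days.
December 2090: 31 days.
January 2091: 31 days.
February 2091: 28 days.
March 2091: 31 days.
Then 23 days into April 2091.
Total: 30 + 30 + 31 + 31 + 28 + 31 + 23 = 204.

204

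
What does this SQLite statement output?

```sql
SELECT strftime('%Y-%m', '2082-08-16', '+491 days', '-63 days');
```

First apply '+491 days', '-63 days': 2082-08-16 → 2083-10-18.
`%Y-%m` extracts the year-month: 2083-10.

2083-10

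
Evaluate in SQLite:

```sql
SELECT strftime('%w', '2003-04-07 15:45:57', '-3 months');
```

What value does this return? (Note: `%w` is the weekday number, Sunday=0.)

2

First apply '-3 months': 2003-04-07 15:45:57 → 2003-01-07 15:45:57.
2003-01-07 is a Tuesday; with Sunday=0 that is 2.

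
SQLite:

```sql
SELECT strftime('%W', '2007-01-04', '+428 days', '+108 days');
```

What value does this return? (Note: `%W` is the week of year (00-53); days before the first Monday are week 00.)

First apply '+428 days', '+108 days': 2007-01-04 → 2008-06-23.
2008-06-23 is a Monday. SQLite's %W counts Mondays since the year started; the result is 25.

25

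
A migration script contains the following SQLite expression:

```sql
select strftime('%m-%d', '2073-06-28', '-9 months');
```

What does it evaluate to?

First apply '-9 months': 2073-06-28 → 2072-09-28.
`%m-%d` extracts the month-day: 09-28.

09-28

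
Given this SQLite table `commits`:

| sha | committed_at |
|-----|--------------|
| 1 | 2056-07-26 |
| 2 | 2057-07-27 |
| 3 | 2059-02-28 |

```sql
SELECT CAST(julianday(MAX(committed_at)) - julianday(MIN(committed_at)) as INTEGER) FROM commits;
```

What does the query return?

MIN = 2056-07-26, MAX = 2059-02-28.
5 days remain in July 2056 after the 26th (31 − 26).
Full months from August 2056 through January 2059 contribute their day counts.
Then 28 days into February 2059.
Total: 5 + 31 + 30 + 31 + 30 + 31 + 31 + 28 + 31 + 30 + 31 + 30 + 31 + 31 + 30 + 31 + 30 + 31 + 31 + 28 + 31 + 30 + 31 + 30 + 31 + 31 + 30 + 31 + 30 + 31 + 31 + 28 = 947.

947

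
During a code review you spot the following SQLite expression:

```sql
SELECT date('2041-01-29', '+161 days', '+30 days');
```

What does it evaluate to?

2041-08-08

Applying '+161 days' to 2041-01-29: counting 161 days forward gives 2041-07-09.
July 2041 has 31 days; 22 remain after the 9th, so 23 days reach 2041-08-01.
Advancing 7 more days within August lands on 2041-08-08.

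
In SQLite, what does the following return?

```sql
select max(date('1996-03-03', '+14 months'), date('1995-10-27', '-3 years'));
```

1997-05-03

date('1996-03-03', '+14 months') → 1997-05-03.
date('1995-10-27', '-3 years') → 1992-10-27.
Later of the two is 1997-05-03.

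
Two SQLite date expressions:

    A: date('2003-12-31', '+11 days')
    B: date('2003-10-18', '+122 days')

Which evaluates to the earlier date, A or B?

A = 2004-01-11.
B = 2004-02-17.
A is earlier.

A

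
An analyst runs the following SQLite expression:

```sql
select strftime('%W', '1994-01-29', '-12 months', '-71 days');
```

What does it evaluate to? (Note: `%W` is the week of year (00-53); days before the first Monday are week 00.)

46

First apply '-12 months', '-71 days': 1994-01-29 → 1992-11-19.
1992-11-19 is a Thursday. SQLite's %W counts Mondays since the year started; the result is 46.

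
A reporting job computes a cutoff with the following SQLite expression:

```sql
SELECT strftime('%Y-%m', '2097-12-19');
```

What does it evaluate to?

`%Y-%m` extracts the year-month: 2097-12.

2097-12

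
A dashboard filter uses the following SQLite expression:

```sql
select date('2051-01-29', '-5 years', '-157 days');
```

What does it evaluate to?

2045-08-25

Adding -5 years to 2051-01-29 gives 2046-01-29.
Applying '-157 days' to 2046-01-29: counting 157 days back gives 2045-08-25.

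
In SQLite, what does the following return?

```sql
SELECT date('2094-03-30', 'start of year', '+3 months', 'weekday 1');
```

2094-04-05

`start of year` rewinds 2094-03-30 to 2094-01-01.
Adding +3 months to 2094-01-01 gives 2094-04-01.
`weekday 1` advances to the next Monday; 2094-04-01 is a Thursday, so it moves forward to 2094-04-05.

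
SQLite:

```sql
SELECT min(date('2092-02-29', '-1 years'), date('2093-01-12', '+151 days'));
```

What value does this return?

2091-03-01

date('2092-02-29', '-1 years') → 2091-03-01.
date('2093-01-12', '+151 days') → 2093-06-12.
Earlier of the two is 2091-03-01.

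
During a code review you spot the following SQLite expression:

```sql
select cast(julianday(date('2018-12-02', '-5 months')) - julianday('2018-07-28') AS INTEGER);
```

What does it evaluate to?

Adding -5 months to 2018-12-02 gives 2018-07-02.
Both dates are in July 2018: 28 − 2 = 26.
The subtraction is earlier − later, so the result is −26 → -26.

-26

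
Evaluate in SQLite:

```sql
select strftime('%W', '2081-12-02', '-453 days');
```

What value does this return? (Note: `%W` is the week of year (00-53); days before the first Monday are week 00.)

First apply '-453 days': 2081-12-02 → 2080-09-05.
2080-09-05 is a Thursday. SQLite's %W counts Mondays since the year started; the result is 36.

36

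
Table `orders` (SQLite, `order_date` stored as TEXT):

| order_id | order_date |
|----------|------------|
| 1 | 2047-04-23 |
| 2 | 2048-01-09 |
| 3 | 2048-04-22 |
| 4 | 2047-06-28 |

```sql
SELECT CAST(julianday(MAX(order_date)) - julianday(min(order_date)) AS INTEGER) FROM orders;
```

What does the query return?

365

MIN = 2047-04-23, MAX = 2048-04-22.
7 days remain in April 2047 after the 23rd (30 − 23).
Full months from May 2047 through March 2048 contribute their day counts.
Then 22 days into April 2048.
Total: 7 + 31 + 30 + 31 + 31 + 30 + 31 + 30 + 31 + 31 + 29 + 31 + 22 = 365.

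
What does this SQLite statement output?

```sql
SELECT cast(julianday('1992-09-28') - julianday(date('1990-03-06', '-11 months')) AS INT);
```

1271

Adding -11 months to 1990-03-06 gives 1989-04-06.
24 days remain in April 1989 after the 6th (30 − 6).
Full months from May 1989 through August 1992 contribute their day counts.
Then 28 days into September 1992.
Total: 24 + 31 + 30 + 31 + 31 + 30 + 31 + 30 + 31 + 31 + 28 + 31 + 30 + 31 + 30 + 31 + 31 + 30 + 31 + 30 + 31 + 31 + 28 + 31 + 30 + 31 + 30 + 31 + 31 + 30 + 31 + 30 + 31 + 31 + 29 + 31 + 30 + 31 + 30 + 31 + 31 + 28 = 1271.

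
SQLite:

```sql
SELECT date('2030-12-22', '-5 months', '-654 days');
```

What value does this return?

2028-10-06

Adding -5 months to 2030-12-22 gives 2030-07-22.
Applying '-654 days' to 2030-07-22: counting 654 days back gives 2028-10-06.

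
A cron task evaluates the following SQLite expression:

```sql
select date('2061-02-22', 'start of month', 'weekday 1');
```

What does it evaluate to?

`start of month` rewinds 2061-02-22 to 2061-02-01.
`weekday 1` advances to the next Monday; 2061-02-01 is a Tuesday, so it moves forward to 2061-02-07.

2061-02-07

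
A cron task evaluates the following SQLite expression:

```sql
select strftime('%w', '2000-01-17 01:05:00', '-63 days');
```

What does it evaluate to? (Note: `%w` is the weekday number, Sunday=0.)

1

First apply '-63 days': 2000-01-17 01:05:00 → 1999-11-15 01:05:00.
1999-11-15 is a Monday; with Sunday=0 that is 1.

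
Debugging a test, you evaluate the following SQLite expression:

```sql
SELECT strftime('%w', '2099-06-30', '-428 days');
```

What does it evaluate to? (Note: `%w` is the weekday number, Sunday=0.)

First apply '-428 days': 2099-06-30 → 2098-04-28.
2098-04-28 is a Monday; with Sunday=0 that is 1.

1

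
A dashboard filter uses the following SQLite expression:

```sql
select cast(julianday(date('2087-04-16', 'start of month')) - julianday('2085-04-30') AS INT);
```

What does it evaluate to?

701

`start of month` rewinds 2087-04-16 to 2087-04-01.
0 days remain in April 2085 after the 30th (30 − 30).
Full months from May 2085 through March 2087 contribute their day counts.
Then 1 day into April 2087.
Total: 0 + 31 + 30 + 31 + 31 + 30 + 31 + 30 + 31 + 31 + 28 + 31 + 30 + 31 + 30 + 31 + 31 + 30 + 31 + 30 + 31 + 31 + 28 + 31 + 1 = 701.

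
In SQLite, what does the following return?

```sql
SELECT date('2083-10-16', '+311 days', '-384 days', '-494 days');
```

Applying '+311 days' to 2083-10-16: counting 311 days forward gives 2084-08-22.
Applying '-384 days' to 2084-08-22: counting 384 days back gives 2083-08-04.
Applying '-494 days' to 2083-08-04: counting 494 days back gives 2082-03-28.

2082-03-28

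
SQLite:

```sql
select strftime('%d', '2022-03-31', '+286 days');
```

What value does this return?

11

First apply '+286 days': 2022-03-31 → 2023-01-11.
`%d` extracts the 2-digit day of month: 11.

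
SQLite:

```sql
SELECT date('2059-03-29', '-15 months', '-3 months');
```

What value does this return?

2057-09-29

Adding -15 months to 2059-03-29 gives 2057-12-29.
Adding -3 months to 2057-12-29 gives 2057-09-29.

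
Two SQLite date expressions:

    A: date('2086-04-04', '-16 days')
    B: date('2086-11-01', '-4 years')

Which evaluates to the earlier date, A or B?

A = 2086-03-19.
B = 2082-11-01.
B is earlier.

B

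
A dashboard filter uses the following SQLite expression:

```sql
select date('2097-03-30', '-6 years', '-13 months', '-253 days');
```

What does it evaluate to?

2089-06-22

Adding -6 years to 2097-03-30 gives 2091-03-30.
Adding -13 months to 2091-03-30 targets 2090-02-30. February 2090 has only 28 days, so SQLite normalizes the 2-day overflow forward to 2090-03-02.
Applying '-253 days' to 2090-03-02: counting 253 days back gives 2089-06-22.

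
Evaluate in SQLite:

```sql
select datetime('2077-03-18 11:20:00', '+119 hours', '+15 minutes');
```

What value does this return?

+119 hours from 2077-03-18 11:20:00 is 2077-03-23 10:20:00 (crosses midnight).
+15 minutes from 2077-03-23 10:20:00 is 2077-03-23 10:35:00.

2077-03-23 10:35:00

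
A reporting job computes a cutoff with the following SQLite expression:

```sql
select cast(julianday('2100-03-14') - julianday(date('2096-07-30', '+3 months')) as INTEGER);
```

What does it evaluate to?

Adding +3 months to 2096-07-30 gives 2096-10-30.
1 day remains in October 2096 after the 30th (31 − 30).
Full months from November 2096 through February 2100 contribute their day counts.
Then 14 days into March 2100.
Total: 1 + 30 + 31 + 31 + 28 + 31 + 30 + 31 + 30 + 31 + 31 + 30 + 31 + 30 + 31 + 31 + 28 + 31 + 30 + 31 + 30 + 31 + 31 + 30 + 31 + 30 + 31 + 31 + 28 + 31 + 30 + 31 + 30 + 31 + 31 + 30 + 31 + 30 + 31 + 31 + 28 + 14 = 1230.

1230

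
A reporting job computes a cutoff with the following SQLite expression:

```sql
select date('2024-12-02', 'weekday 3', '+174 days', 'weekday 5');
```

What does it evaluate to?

2025-05-30

`weekday 3` advances to the next Wednesday; 2024-12-02 is a Monday, so it moves forward to 2024-12-04.
Applying '+174 days' to 2024-12-04: counting 174 days forward gives 2025-05-27.
`weekday 5` advances to the next Friday; 2025-05-27 is a Tuesday, so it moves forward to 2025-05-30.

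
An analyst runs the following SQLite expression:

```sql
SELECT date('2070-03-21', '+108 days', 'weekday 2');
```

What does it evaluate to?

2070-07-08

Applying '+108 days' to 2070-03-21: counting 108 days forward gives 2070-07-07.
`weekday 2` advances to the next Tuesday; 2070-07-07 is a Monday, so it moves forward to 2070-07-08.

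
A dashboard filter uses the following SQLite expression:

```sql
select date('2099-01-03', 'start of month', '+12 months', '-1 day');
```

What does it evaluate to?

2099-12-31

`start of month` rewinds 2099-01-03 to 2099-01-01.
Adding +12 months to 2099-01-01 gives 2100-01-01.
Going back 1 day from 2100-01-01 reaches 2099-12-31 (last day of December, 31 days).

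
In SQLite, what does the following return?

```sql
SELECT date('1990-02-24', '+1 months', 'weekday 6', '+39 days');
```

1990-05-02

Adding +1 month to 1990-02-24 gives 1990-03-24.
`weekday 6` advances to the next Saturday; 1990-03-24 is already a Saturday, so it stays at 1990-03-24.
March 1990 has 31 days; 7 remain after the 24th, so 8 days reach 1990-04-01.
April 1990 has 30 days; 29 remain after the 1st, so 30 days reach 1990-05-01.
Advancing 1 more day within May lands on 1990-05-02.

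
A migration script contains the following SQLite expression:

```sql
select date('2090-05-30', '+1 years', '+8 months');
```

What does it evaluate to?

2092-01-30

Adding +1 year to 2090-05-30 gives 2091-05-30.
Adding +8 months to 2091-05-30 gives 2092-01-30.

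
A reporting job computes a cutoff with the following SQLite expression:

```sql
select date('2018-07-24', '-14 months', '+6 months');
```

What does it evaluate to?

2017-11-24

Adding -14 months to 2018-07-24 gives 2017-05-24.
Adding +6 months to 2017-05-24 gives 2017-11-24.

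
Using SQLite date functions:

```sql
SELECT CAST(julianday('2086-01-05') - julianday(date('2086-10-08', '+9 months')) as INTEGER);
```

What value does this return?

-549

Adding +9 months to 2086-10-08 gives 2087-07-08.
26 days remain in January 2086 after the 5th (31 − 5).
Full months from February 2086 through June 2087 contribute their day counts.
Then 8 days into July 2087.
Total: 26 + 28 + 31 + 30 + 31 + 30 + 31 + 31 + 30 + 31 + 30 + 31 + 31 + 28 + 31 + 30 + 31 + 30 + 8 = 549.
The subtraction is earlier − later, so the result is −549 → -549.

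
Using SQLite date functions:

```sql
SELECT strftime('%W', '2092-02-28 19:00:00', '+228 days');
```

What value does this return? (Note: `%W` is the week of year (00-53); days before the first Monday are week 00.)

41

First apply '+228 days': 2092-02-28 19:00:00 → 2092-10-13 19:00:00.
2092-10-13 is a Monday. SQLite's %W counts Mondays since the year started; the result is 41.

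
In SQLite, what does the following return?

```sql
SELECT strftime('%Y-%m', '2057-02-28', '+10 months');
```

2057-12

First apply '+10 months': 2057-02-28 → 2057-12-28.
`%Y-%m` extracts the year-month: 2057-12.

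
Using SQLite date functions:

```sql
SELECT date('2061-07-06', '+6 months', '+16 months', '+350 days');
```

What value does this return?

2064-04-20

Adding +6 months to 2061-07-06 gives 2062-01-06.
Adding +16 months to 2062-01-06 gives 2063-05-06.
Applying '+350 days' to 2063-05-06: counting 350 days forward gives 2064-04-20.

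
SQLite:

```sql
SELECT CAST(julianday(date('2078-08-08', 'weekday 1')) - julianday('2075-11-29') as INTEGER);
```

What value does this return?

`weekday 1` advances to the next Monday; 2078-08-08 is already a Monday, so it stays at 2078-08-08.
1 day remains in November 2075 after the 29th (30 − 29).
Full months from December 2075 through July 2078 contribute their day counts.
Then 8 days into August 2078.
Total: 1 + 31 + 31 + 29 + 31 + 30 + 31 + 30 + 31 + 31 + 30 + 31 + 30 + 31 + 31 + 28 + 31 + 30 + 31 + 30 + 31 + 31 + 30 + 31 + 30 + 31 + 31 + 28 + 31 + 30 + 31 + 30 + 31 + 8 = 983.

983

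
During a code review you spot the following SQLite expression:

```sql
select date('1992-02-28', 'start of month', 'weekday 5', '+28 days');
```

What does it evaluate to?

1992-03-06

`start of month` rewinds 1992-02-28 to 1992-02-01.
`weekday 5` advances to the next Friday; 1992-02-01 is a Saturday, so it moves forward to 1992-02-07.
February 1992 has 29 days; 22 remain after the 7th, so 23 days reach 1992-03-01.
Advancing 5 more days within March lands on 1992-03-06.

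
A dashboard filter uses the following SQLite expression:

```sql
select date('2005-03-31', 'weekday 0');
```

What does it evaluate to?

`weekday 0` advances to the next Sunday; 2005-03-31 is a Thursday, so it moves forward to 2005-04-03.

2005-04-03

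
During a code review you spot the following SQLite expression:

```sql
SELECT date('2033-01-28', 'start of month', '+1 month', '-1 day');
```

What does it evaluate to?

`start of month` rewinds 2033-01-28 to 2033-01-01.
Adding +1 month to 2033-01-01 gives 2033-02-01.
Going back 1 day from 2033-02-01 reaches 2033-01-31 (last day of January, 31 days).

2033-01-31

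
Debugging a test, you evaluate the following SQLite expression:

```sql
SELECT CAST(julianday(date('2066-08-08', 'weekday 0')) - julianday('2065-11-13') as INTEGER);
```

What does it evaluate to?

`weekday 0` advances to the next Sunday; 2066-08-08 is already a Sunday, so it stays at 2066-08-08.
17 days remain in November 2065 after the 13th (30 − 13).
Full months from December 2065 through July 2066 contribute their day counts.
Then 8 days into August 2066.
Total: 17 + 31 + 31 + 28 + 31 + 30 + 31 + 30 + 31 + 8 = 268.

268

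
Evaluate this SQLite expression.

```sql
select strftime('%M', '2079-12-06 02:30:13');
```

30

`%M` extracts the 2-digit minute: 30.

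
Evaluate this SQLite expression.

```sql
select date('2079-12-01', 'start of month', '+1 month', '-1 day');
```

2079-12-31

`start of month` rewinds 2079-12-01 to 2079-12-01.
Adding +1 month to 2079-12-01 gives 2080-01-01.
Going back 1 day from 2080-01-01 reaches 2079-12-31 (last day of December, 31 days).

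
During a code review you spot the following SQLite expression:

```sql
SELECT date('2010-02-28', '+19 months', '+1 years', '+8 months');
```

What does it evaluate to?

2013-05-28

Adding +19 months to 2010-02-28 gives 2011-09-28.
Adding +1 year to 2011-09-28 gives 2012-09-28.
Adding +8 months to 2012-09-28 gives 2013-05-28.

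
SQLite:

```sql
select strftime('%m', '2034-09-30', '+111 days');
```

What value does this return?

First apply '+111 days': 2034-09-30 → 2035-01-19.
`%m` extracts the 2-digit month (01-12): 01.

01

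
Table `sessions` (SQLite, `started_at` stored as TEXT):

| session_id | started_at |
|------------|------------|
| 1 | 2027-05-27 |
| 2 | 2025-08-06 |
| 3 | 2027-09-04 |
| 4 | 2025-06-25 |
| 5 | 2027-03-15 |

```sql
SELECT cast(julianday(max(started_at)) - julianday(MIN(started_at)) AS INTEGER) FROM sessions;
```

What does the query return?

801

MIN = 2025-06-25, MAX = 2027-09-04.
5 days remain in June 2025 after the 25th (30 − 25).
Full months from July 2025 through August 2027 contribute their day counts.
Then 4 days into September 2027.
Total: 5 + 31 + 31 + 30 + 31 + 30 + 31 + 31 + 28 + 31 + 30 + 31 + 30 + 31 + 31 + 30 + 31 + 30 + 31 + 31 + 28 + 31 + 30 + 31 + 30 + 31 + 31 + 4 = 801.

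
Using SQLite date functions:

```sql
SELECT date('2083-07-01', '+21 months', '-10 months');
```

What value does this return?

2084-06-01

Adding +21 months to 2083-07-01 gives 2085-04-01.
Adding -10 months to 2085-04-01 gives 2084-06-01.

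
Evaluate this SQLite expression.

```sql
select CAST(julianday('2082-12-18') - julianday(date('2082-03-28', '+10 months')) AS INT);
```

-41

Adding +10 months to 2082-03-28 gives 2083-01-28.
13 days remain in December 2082 after the 18th (31 − 18).
Then 28 days into January 2083.
Total: 13 + 28 = 41.
The subtraction is earlier − later, so the result is −41 → -41.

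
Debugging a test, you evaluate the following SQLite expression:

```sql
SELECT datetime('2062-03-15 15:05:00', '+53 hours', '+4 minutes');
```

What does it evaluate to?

+53 hours from 2062-03-15 15:05:00 is 2062-03-17 20:05:00 (crosses midnight).
+4 minutes from 2062-03-17 20:05:00 is 2062-03-17 20:09:00.

2062-03-17 20:09:00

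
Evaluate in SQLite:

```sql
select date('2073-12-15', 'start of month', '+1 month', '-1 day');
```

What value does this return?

`start of month` rewinds 2073-12-15 to 2073-12-01.
Adding +1 month to 2073-12-01 gives 2074-01-01.
Going back 1 day from 2074-01-01 reaches 2073-12-31 (last day of December, 31 days).

2073-12-31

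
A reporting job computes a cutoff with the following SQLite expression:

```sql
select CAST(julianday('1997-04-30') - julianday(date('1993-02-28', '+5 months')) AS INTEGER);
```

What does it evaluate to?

1372

Adding +5 months to 1993-02-28 gives 1993-07-28.
3 days remain in July 1993 after the 28th (31 − 28).
Full months from August 1993 through March 1997 contribute their day counts.
Then 30 days into April 1997.
Total: 3 + 31 + 30 + 31 + 30 + 31 + 31 + 28 + 31 + 30 + 31 + 30 + 31 + 31 + 30 + 31 + 30 + 31 + 31 + 28 + 31 + 30 + 31 + 30 + 31 + 31 + 30 + 31 + 30 + 31 + 31 + 29 + 31 + 30 + 31 + 30 + 31 + 31 + 30 + 31 + 30 + 31 + 31 + 28 + 31 + 30 = 1372.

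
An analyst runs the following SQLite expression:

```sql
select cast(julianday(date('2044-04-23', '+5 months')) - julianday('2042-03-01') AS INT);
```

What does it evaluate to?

Adding +5 months to 2044-04-23 gives 2044-09-23.
30 days remain in March 2042 after the 1st (31 − 1).
Full months from April 2042 through August 2044 contribute their day counts.
Then 23 days into September 2044.
Total: 30 + 30 + 31 + 30 + 31 + 31 + 30 + 31 + 30 + 31 + 31 + 28 + 31 + 30 + 31 + 30 + 31 + 31 + 30 + 31 + 30 + 31 + 31 + 29 + 31 + 30 + 31 + 30 + 31 + 31 + 23 = 937.

937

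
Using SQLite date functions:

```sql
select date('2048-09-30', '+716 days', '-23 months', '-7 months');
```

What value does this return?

Applying '+716 days' to 2048-09-30: counting 716 days forward gives 2050-09-16.
Adding -23 months to 2050-09-16 gives 2048-10-16.
Adding -7 months to 2048-10-16 gives 2048-03-16.

2048-03-16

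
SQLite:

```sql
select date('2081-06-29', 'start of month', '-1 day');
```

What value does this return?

`start of month` rewinds 2081-06-29 to 2081-06-01.
Going back 1 day from 2081-06-01 reaches 2081-05-31 (last day of May, 31 days).

2081-05-31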